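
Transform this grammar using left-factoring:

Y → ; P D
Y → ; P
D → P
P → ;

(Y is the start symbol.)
Y → ; P Y'
Y' → D
Y' → ε
D → P
P → ;

Left-factoring transforms A → αβ₁ | αβ₂ into A → αA' and A' → β₁ | β₂
(α is the longest common prefix among the alternatives). Repeat until
no nonterminal has two alternatives with a common prefix.

Round 1: Y has alternatives sharing prefix '; P'. Introduce Y': Y → ; P Y'
  Add: Y' → D
  Add: Y' → ε

No remaining common prefixes — done.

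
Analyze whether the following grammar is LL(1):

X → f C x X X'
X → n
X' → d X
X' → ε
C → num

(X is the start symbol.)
A grammar is LL(1) if for each non-terminal N with multiple productions, the predict sets of those productions are pairwise disjoint, where PREDICT(N → α) = (FIRST(α) \ {ε}) ∪ (FOLLOW(N) if α ⇒* ε).

Relevant sets:
  FOLLOW(X') = { $, 'd' }

For X:
  PREDICT(X → f C x X X') = { 'f' }
  PREDICT(X → n) = { 'n' }
For X':
  PREDICT(X' → d X) = { 'd' }
  PREDICT(X' → ε) = { $, 'd' }
C has a single production, so nothing to check there.

Conflict found: Predict set conflict for X': { 'd' }
The grammar is NOT LL(1).

Answer: No. Predict set conflict for X': { 'd' }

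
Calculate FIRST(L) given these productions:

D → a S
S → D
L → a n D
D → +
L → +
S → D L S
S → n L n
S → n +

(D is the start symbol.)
{ '+', 'a' }

To compute FIRST(L), examine every production with L on the left-hand side, reading each right-hand side left to right until a non-nullable symbol is reached.

From L → a n D:
  - a is a terminal: add 'a' and stop
From L → +:
  - '+' is a terminal: add '+' and stop

Collecting: FIRST(L) = { '+', 'a' }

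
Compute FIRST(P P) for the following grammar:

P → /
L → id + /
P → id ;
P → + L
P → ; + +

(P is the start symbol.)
FIRST sets of the non-terminals involved (from the grammar, by fixed-point iteration):
  FIRST(P) = { '+', '/', ';', 'id' }

To compute FIRST(P P), process the symbols left to right:
Symbol P is a non-terminal. Add FIRST(P) \ {ε} = { '+', '/', ';', 'id' }
P is not nullable (ε ∉ FIRST(P)), so stop here.
FIRST(P P) = { '+', '/', ';', 'id' }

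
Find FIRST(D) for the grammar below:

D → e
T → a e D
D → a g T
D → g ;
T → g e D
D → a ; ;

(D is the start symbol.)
From D → e:
  - e is a terminal: add 'e' and stop
From D → a g T:
  - a is a terminal: add 'a' and stop
From D → g ;:
  - g is a terminal: add 'g' and stop
From D → a ; ;:
  - a is a terminal: add 'a' and stop

Collecting: FIRST(D) = { 'a', 'e', 'g' }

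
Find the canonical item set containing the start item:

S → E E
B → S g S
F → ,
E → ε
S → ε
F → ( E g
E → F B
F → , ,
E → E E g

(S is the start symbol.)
{ [E → . E E g], [E → . F B], [E → .], [F → . ( E g], [F → . , ,], [F → . ,], [S → . E E], [S → .], [S' → . S] }

First, augment the grammar with S' → S
I₀ = CLOSURE({ [S' → . S] }):
  [S' → . S] has the dot before S: add [S → . E E], [S → .]
  [S → . E E] has the dot before E: add [E → .], [E → . F B], [E → . E E g]
  [E → . F B] has the dot before F: add [F → . ,], [F → . ( E g], [F → . , ,]
No further items can be added.

I₀ = { [E → . E E g], [E → . F B], [E → .], [F → . ( E g], [F → . , ,], [F → . ,], [S → . E E], [S → .], [S' → . S] }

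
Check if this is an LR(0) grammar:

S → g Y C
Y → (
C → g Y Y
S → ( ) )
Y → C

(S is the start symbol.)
Yes, the grammar is LR(0)

Augment with S' → S and build the canonical LR(0) collection (I0 = CLOSURE({[S' → . S]}), then GOTO on every symbol after a dot until no new states appear). It has 13 states:
  I0: { [S → . ( ) )], [S → . g Y C], [S' → . S] }  — shift
  I1: { [S → ( . ) )] }  — shift
  I2: { [S' → S .] }  — accept
  I3: { [C → . g Y Y], [S → g . Y C], [Y → . (], [Y → . C] }  — shift
  I4: { [Y → ( .] }  — reduce
  I5: { [Y → C .] }  — reduce
  I6: { [C → . g Y Y], [S → g Y . C] }  — shift
  I7: { [C → . g Y Y], [C → g . Y Y], [Y → . (], [Y → . C] }  — shift
  I8: { [C → . g Y Y], [C → g Y . Y], [Y → . (], [Y → . C] }  — shift
  I9: { [C → g Y Y .] }  — reduce
  I10: { [S → g Y C .] }  — reduce
  I11: { [S → ( ) . )] }  — shift
  I12: { [S → ( ) ) .] }  — reduce

Every state is either a pure shift/goto state or contains exactly one complete item and nothing to shift — no conflicts. The grammar is LR(0).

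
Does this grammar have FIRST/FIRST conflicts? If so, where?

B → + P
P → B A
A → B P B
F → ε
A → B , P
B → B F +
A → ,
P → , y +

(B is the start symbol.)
FIRST sets of the non-terminals at (or reachable through a nullable prefix from) the front of some alternative:
  FIRST(B) = { '+' }

Productions for B:
  B → + P: FIRST = { '+' }
  B → B F +: FIRST = { '+' }
Productions for P:
  P → B A: FIRST = { '+' }
  P → , y +: FIRST = { ',' }
Productions for A:
  A → B P B: FIRST = { '+' }
  A → B , P: FIRST = { '+' }
  A → ,: FIRST = { ',' }
F has only one production, so no FIRST/FIRST conflict is possible there.

Conflict for B: B → + P and B → B F +
  Overlap: { '+' }
Conflict for A: A → B P B and A → B , P
  Overlap: { '+' }

Answer: Yes. B → '+' P / B → B F '+' on { '+' }; A → B P B / A → B ',' P on { '+' }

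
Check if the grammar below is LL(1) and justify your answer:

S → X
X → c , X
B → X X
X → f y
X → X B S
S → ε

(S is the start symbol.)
No. Predict set conflict for S: { 'c', 'f' }

A grammar is LL(1) if for each non-terminal N with multiple productions, the predict sets of those productions are pairwise disjoint, where PREDICT(N → α) = (FIRST(α) \ {ε}) ∪ (FOLLOW(N) if α ⇒* ε).

Relevant sets:
  FIRST(X) = { 'c', 'f' }
  FOLLOW(S) = { $, 'c', 'f' }

For S:
  PREDICT(S → X) = { 'c', 'f' }
  PREDICT(S → ε) = { $, 'c', 'f' }
For X:
  PREDICT(X → c ',' X) = { 'c' }
  PREDICT(X → f y) = { 'f' }
  PREDICT(X → X B S) = { 'c', 'f' }
B has a single production, so nothing to check there.

Conflict found: Predict set conflict for S: { 'c', 'f' }
The grammar is NOT LL(1).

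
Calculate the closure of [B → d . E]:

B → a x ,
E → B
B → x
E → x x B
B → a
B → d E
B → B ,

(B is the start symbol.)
{ [B → . B ,], [B → . a x ,], [B → . a], [B → . d E], [B → . x], [B → d . E], [E → . B], [E → . x x B] }

To compute CLOSURE, for each item [A → α.Bβ] where B is a non-terminal, add [B → .γ] for all productions B → γ; repeat for the newly added items until nothing changes.

Start with: [B → d . E]
  [B → d . E] has the dot before E: add [E → . B], [E → . x x B]
  [E → . B] has the dot before B: add [B → . a x ,], [B → . x], [B → . a], [B → . d E], [B → . B ,]
No further items can be added.

CLOSURE = { [B → . B ,], [B → . a x ,], [B → . a], [B → . d E], [B → . x], [B → d . E], [E → . B], [E → . x x B] }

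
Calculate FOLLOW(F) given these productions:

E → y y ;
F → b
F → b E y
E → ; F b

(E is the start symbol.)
{ 'b' }

In E → ; F b: F is followed by b, add FIRST(b) \ {ε} = { 'b' }

Taking the union: FOLLOW(F) = { 'b' }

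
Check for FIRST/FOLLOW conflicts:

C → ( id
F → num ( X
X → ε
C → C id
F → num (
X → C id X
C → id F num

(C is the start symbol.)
A FIRST/FOLLOW conflict occurs when a non-terminal N has a nullable alternative N → β (β ⇒* ε) and another alternative N → α with FIRST(α) ∩ FOLLOW(N) ≠ ∅: on such a lookahead the parser cannot decide between expanding α and letting N vanish via β.

Nullable non-terminals: X.
FIRST sets used below: FIRST(C) = { '(', 'id' }

X: nullable alternative(s) X → ε; FOLLOW(X) = { 'num' }
  X → ε: FIRST \ {ε} = { } — this is the only nullable alternative, skip
  X → C id X: FIRST \ {ε} = { '(', 'id' } — disjoint from FOLLOW(X)

C, F have no nullable alternative, so no FIRST/FOLLOW check is needed there.

No FIRST/FOLLOW conflicts found.

Answer: No FIRST/FOLLOW conflicts.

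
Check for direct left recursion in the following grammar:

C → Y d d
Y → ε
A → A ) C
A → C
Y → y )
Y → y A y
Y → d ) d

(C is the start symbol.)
Direct left recursion occurs when N → N α for some non-terminal N (the right-hand side begins with the left-hand side itself).

C → Y d d: starts with Y
Y → ε: starts with ε
A → A ) C: LEFT RECURSIVE (starts with A)
A → C: starts with C
Y → y ): starts with y
Y → y A y: starts with y
Y → d ) d: starts with d

The grammar has direct left recursion on: A.

Answer: Yes, A is left-recursive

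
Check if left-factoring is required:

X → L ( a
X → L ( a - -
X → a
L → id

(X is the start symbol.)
Left-factoring is needed when two productions for the same non-terminal
share a common prefix on the right-hand side.

Productions for X:
  X → L ( a
  X → L ( a - -
  X → a

Found common prefix 'L ( a' in productions for X

Answer: Yes, X has productions with common prefix 'L ( a'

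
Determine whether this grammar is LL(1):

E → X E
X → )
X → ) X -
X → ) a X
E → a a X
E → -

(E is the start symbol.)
A grammar is LL(1) if for each non-terminal N with multiple productions, the predict sets of those productions are pairwise disjoint, where PREDICT(N → α) = (FIRST(α) \ {ε}) ∪ (FOLLOW(N) if α ⇒* ε).

Relevant sets:
  FIRST(X) = { ')' }

For E:
  PREDICT(E → X E) = { ')' }
  PREDICT(E → a a X) = { 'a' }
  PREDICT(E → '-') = { '-' }
For X:
  PREDICT(X → ')') = { ')' }
  PREDICT(X → ')' X '-') = { ')' }
  PREDICT(X → ')' a X) = { ')' }

Conflict found: Predict set conflict for X: { ')' }
The grammar is NOT LL(1).

Answer: No. Predict set conflict for X: { ')' }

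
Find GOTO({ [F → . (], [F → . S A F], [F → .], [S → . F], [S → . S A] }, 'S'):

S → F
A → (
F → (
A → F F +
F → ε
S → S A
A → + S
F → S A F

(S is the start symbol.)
GOTO(I, 'S') = CLOSURE({ [A → αX.β] : [A → α.Xβ] ∈ I, X = 'S' })

Items with dot before 'S', with the dot advanced:
  [F → . S A F] → [F → S . A F]
  [S → . S A] → [S → S . A]
Closure of the advanced items:
  [F → S . A F] has the dot before A: add [A → . (], [A → . F F +], [A → . + S]
  [A → . F F +] has the dot before F: add [F → . (], [F → .], [F → . S A F]
  [F → . S A F] has the dot before S: add [S → . F], [S → . S A]

GOTO = { [A → . (], [A → . + S], [A → . F F +], [F → . (], [F → . S A F], [F → .], [F → S . A F], [S → . F], [S → . S A], [S → S . A] }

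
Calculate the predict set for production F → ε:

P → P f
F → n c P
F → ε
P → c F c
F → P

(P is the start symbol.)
PREDICT(F → ε) = (FIRST(RHS) \ {ε}) ∪ (FOLLOW(F) if ε ∈ FIRST(RHS), i.e. RHS ⇒* ε)
The right-hand side is ε (FIRST(ε) = { ε }), so the predict set is FOLLOW(F) = { 'c' }
PREDICT(F → ε) = { 'c' }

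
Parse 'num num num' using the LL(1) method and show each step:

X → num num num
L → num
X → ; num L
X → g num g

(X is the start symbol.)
Stack is shown with the top on the left.

Stack          Input          Action
------------------------------------
X $            num num num $  output X → num num num
num num num $  num num num $  match 'num'
num num $      num num $      match 'num'
num $          num $          match 'num'
$              $              accept

The string is accepted.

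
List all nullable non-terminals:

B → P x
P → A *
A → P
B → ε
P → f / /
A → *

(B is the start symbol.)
{ 'B' }

A non-terminal is nullable if it can derive ε (the empty string): either it has an ε-production, or it has a production whose right-hand side consists entirely of nullable non-terminals.

ε-productions: B → ε
So B is immediately nullable.
No further non-terminal can be added: every production for the remaining non-terminals contains a terminal or a non-nullable non-terminal.
Nullable = { 'B' }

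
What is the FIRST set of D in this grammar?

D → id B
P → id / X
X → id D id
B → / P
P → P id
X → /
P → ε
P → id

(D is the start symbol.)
{ 'id' }

To compute FIRST(D), examine every production with D on the left-hand side, reading each right-hand side left to right until a non-nullable symbol is reached.

From D → id B:
  - id is a terminal: add 'id' and stop

Collecting: FIRST(D) = { 'id' }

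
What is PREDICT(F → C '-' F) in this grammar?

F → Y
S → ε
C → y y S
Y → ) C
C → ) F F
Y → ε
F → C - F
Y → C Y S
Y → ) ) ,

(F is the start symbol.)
PREDICT(F → C '-' F) = (FIRST(RHS) \ {ε}) ∪ (FOLLOW(F) if ε ∈ FIRST(RHS), i.e. RHS ⇒* ε)
FIRST(C) = { ')', 'y' }
FIRST(C '-' F) = { ')', 'y' }
ε ∉ FIRST(C '-' F), so FOLLOW(F) is not added.
PREDICT(F → C '-' F) = { ')', 'y' }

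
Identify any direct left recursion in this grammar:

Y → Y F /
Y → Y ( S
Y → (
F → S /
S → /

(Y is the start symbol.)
Yes, Y is left-recursive

Direct left recursion occurs when N → N α for some non-terminal N (the right-hand side begins with the left-hand side itself).

Y → Y F /: LEFT RECURSIVE (starts with Y)
Y → Y ( S: LEFT RECURSIVE (starts with Y)
Y → (: starts with '('
F → S /: starts with S
S → /: starts with '/'

The grammar has direct left recursion on: Y.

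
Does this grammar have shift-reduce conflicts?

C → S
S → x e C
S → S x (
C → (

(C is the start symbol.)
Yes — I3: [C → S .] vs [S → S . x (]

A shift-reduce conflict occurs when an LR(0) state has both:
  - a complete (reduce) item [A → α .] (dot at the end), and
  - a shift item [B → β . c γ] (dot before a terminal).

Augment with C' → C and build the canonical LR(0) collection (I0 = CLOSURE({[C' → . C]}), then GOTO on every symbol after a dot until no new states appear). It has 9 states:
  I0: { [C → . (], [C → . S], [C' → . C], [S → . S x (], [S → . x e C] }  — shift
  I1: { [C → ( .] }  — reduce
  I2: { [C' → C .] }  — accept
  I3: { [C → S .], [S → S . x (] }  — shift, reduce
  I4: { [S → x . e C] }  — shift
  I5: { [C → . (], [C → . S], [S → . S x (], [S → . x e C], [S → x e . C] }  — shift
  I6: { [S → x e C .] }  — reduce
  I7: { [S → S x . (] }  — shift
  I8: { [S → S x ( .] }  — reduce

I3 contains reduce item [C → S .] and shift item [S → S . x (] — shift-reduce conflict.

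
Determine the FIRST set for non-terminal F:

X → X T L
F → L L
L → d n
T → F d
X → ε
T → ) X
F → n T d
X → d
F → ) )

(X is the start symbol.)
{ ')', 'd', 'n' }

To compute FIRST(F), examine every production with F on the left-hand side, reading each right-hand side left to right until a non-nullable symbol is reached.

FIRST sets of the other non-terminals involved (by the same procedure, iterated to a fixed point):
  FIRST(L) = { 'd' }

From F → L L:
  - L is a non-terminal: add FIRST(L) \ {ε} = { 'd' }
    L is not nullable, so stop
From F → n T d:
  - n is a terminal: add 'n' and stop
From F → ) ):
  - ')' is a terminal: add ')' and stop

Collecting: FIRST(F) = { ')', 'd', 'n' }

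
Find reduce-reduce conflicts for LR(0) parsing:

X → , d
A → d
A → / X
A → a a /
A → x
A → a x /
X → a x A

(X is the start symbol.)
No reduce-reduce conflicts

A reduce-reduce conflict occurs when an LR(0) state has two complete items [A → α .] and [B → β .] — both call for a reduction, and with no lookahead the parser cannot choose between them.

Augment with X' → X and build the canonical LR(0) collection (I0 = CLOSURE({[X' → . X]}), then GOTO on every symbol after a dot until no new states appear). It has 16 states:
  I0: { [X → . , d], [X → . a x A], [X' → . X] }  — shift
  I1: { [X → , . d] }  — shift
  I2: { [X' → X .] }  — accept
  I3: { [X → a . x A] }  — shift
  I4: { [A → . / X], [A → . a a /], [A → . a x /], [A → . d], [A → . x], [X → a x . A] }  — shift
  I5: { [A → / . X], [X → . , d], [X → . a x A] }  — shift
  I6: { [X → a x A .] }  — reduce
  I7: { [A → a . a /], [A → a . x /] }  — shift
  I8: { [A → d .] }  — reduce
  I9: { [A → x .] }  — reduce
  I10: { [A → a a . /] }  — shift
  I11: { [A → a x . /] }  — shift
  I12: { [A → a x / .] }  — reduce
  I13: { [A → a a / .] }  — reduce
  I14: { [A → / X .] }  — reduce
  I15: { [X → , d .] }  — reduce

No state contains more than one complete item.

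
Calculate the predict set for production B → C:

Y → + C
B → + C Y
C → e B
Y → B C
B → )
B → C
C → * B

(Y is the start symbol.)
PREDICT(B → C) = (FIRST(RHS) \ {ε}) ∪ (FOLLOW(B) if ε ∈ FIRST(RHS), i.e. RHS ⇒* ε)
FIRST(C) = { '*', 'e' }
FIRST(C) = { '*', 'e' }
ε ∉ FIRST(C), so FOLLOW(B) is not added.
PREDICT(B → C) = { '*', 'e' }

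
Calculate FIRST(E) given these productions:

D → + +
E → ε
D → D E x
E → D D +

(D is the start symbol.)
To compute FIRST(E), examine every production with E on the left-hand side, reading each right-hand side left to right until a non-nullable symbol is reached.

FIRST sets of the other non-terminals involved (by the same procedure, iterated to a fixed point):
  FIRST(D) = { '+' }

From E → ε:
  - ε-production, so ε ∈ FIRST(E)
From E → D D +:
  - D is a non-terminal: add FIRST(D) \ {ε} = { '+' }
    D is not nullable, so stop

Collecting: FIRST(E) = { '+', ε }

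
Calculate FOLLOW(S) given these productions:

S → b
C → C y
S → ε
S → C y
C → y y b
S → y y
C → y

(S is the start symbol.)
{ $ }

S is the start symbol, so $ ∈ FOLLOW(S).
S does not occur on any right-hand side.

Taking the union: FOLLOW(S) = { $ }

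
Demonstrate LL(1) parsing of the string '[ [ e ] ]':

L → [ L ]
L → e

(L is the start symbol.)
LL(1) parsing maintains a stack (initially the start symbol over $) and the input. At each step: if the stack top is a terminal, match it against the current input token; if it is a non-terminal N, replace it with the RHS of M[N, lookahead] (the unique production whose predict set contains the lookahead).

Stack is shown with the top on the left.

Stack      Input        Action
------------------------------
L $        [ [ e ] ] $  output L → [ L ]
[ L ] $    [ [ e ] ] $  match '['
L ] $      [ e ] ] $    output L → [ L ]
[ L ] ] $  [ e ] ] $    match '['
L ] ] $    e ] ] $      output L → e
e ] ] $    e ] ] $      match 'e'
] ] $      ] ] $        match ']'
] $        ] $          match ']'
$          $            accept

The string is accepted.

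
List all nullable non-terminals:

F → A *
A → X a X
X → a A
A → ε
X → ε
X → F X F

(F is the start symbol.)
{ 'A', 'X' }

ε-productions: A → ε, X → ε
So A, X are immediately nullable.
No further non-terminal can be added: every production for the remaining non-terminals contains a terminal or a non-nullable non-terminal.
Nullable = { 'A', 'X' }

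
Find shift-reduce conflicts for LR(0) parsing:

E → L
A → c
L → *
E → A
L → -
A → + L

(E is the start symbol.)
No shift-reduce conflicts

Augment with E' → E and build the canonical LR(0) collection (I0 = CLOSURE({[E' → . E]}), then GOTO on every symbol after a dot until no new states appear). It has 9 states:
  I0: { [A → . + L], [A → . c], [E → . A], [E → . L], [E' → . E], [L → . *], [L → . -] }  — shift
  I1: { [L → * .] }  — reduce
  I2: { [A → + . L], [L → . *], [L → . -] }  — shift
  I3: { [L → - .] }  — reduce
  I4: { [E → A .] }  — reduce
  I5: { [E' → E .] }  — accept
  I6: { [E → L .] }  — reduce
  I7: { [A → c .] }  — reduce
  I8: { [A → + L .] }  — reduce

No state contains both a complete item and a shift item.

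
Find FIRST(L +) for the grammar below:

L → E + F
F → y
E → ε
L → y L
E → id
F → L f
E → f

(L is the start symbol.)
{ '+', 'f', 'id', 'y' }

FIRST sets of the non-terminals involved (from the grammar, by fixed-point iteration):
  FIRST(L) = { '+', 'f', 'id', 'y' }

To compute FIRST(L +), process the symbols left to right:
Symbol L is a non-terminal. Add FIRST(L) \ {ε} = { '+', 'f', 'id', 'y' }
L is not nullable (ε ∉ FIRST(L)), so stop here.
FIRST(L +) = { '+', 'f', 'id', 'y' }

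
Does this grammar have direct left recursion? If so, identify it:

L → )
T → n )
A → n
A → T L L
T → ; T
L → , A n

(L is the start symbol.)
Direct left recursion occurs when N → N α for some non-terminal N (the right-hand side begins with the left-hand side itself).

L → ): starts with ')'
T → n ): starts with n
A → n: starts with n
A → T L L: starts with T
T → ; T: starts with ';'
L → , A n: starts with ','

No direct left recursion found.

Answer: No direct left recursion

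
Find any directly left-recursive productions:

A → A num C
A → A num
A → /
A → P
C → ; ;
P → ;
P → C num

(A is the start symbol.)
A → A num C: LEFT RECURSIVE (starts with A)
A → A num: LEFT RECURSIVE (starts with A)
A → /: starts with '/'
A → P: starts with P
C → ; ;: starts with ';'
P → ;: starts with ';'
P → C num: starts with C

The grammar has direct left recursion on: A.

Answer: Yes, A is left-recursive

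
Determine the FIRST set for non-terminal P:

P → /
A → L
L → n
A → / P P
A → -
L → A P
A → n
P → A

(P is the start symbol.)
To compute FIRST(P), examine every production with P on the left-hand side, reading each right-hand side left to right until a non-nullable symbol is reached.

FIRST sets of the other non-terminals involved (by the same procedure, iterated to a fixed point):
  FIRST(A) = { '-', '/', 'n' }

From P → /:
  - '/' is a terminal: add '/' and stop
From P → A:
  - A is a non-terminal: add FIRST(A) \ {ε} = { '-', '/', 'n' }
    A is not nullable, so stop

Collecting: FIRST(P) = { '-', '/', 'n' }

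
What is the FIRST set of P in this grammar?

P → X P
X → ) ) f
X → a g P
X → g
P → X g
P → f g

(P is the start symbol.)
To compute FIRST(P), examine every production with P on the left-hand side, reading each right-hand side left to right until a non-nullable symbol is reached.

FIRST sets of the other non-terminals involved (by the same procedure, iterated to a fixed point):
  FIRST(X) = { ')', 'a', 'g' }

From P → X P:
  - X is a non-terminal: add FIRST(X) \ {ε} = { ')', 'a', 'g' }
    X is not nullable, so stop
From P → X g:
  - X is a non-terminal: add FIRST(X) \ {ε} = { ')', 'a', 'g' }
    X is not nullable, so stop
From P → f g:
  - f is a terminal: add 'f' and stop

Collecting: FIRST(P) = { ')', 'a', 'f', 'g' }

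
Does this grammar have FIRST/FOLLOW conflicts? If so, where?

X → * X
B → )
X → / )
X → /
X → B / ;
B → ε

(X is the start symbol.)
No FIRST/FOLLOW conflicts.

Nullable non-terminals: B.

B: nullable alternative(s) B → ε; FOLLOW(B) = { '/' }
  B → ): FIRST \ {ε} = { ')' } — disjoint from FOLLOW(B)
  B → ε: FIRST \ {ε} = { } — this is the only nullable alternative, skip

X has no nullable alternative, so no FIRST/FOLLOW check is needed there.

No FIRST/FOLLOW conflicts found.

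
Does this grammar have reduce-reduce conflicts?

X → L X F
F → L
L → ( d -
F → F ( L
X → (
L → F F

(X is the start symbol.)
Yes — I11: [F → F ( L .] vs [F → L .]

A reduce-reduce conflict occurs when an LR(0) state has two complete items [A → α .] and [B → β .] — both call for a reduction, and with no lookahead the parser cannot choose between them.

Augment with X' → X and build the canonical LR(0) collection (I0 = CLOSURE({[X' → . X]}), then GOTO on every symbol after a dot until no new states appear). It has 14 states:
  I0: { [F → . F ( L], [F → . L], [L → . ( d -], [L → . F F], [X → . (], [X → . L X F], [X' → . X] }  — shift
  I1: { [L → ( . d -], [X → ( .] }  — shift, reduce
  I2: { [F → . F ( L], [F → . L], [F → F . ( L], [L → . ( d -], [L → . F F], [L → F . F] }  — shift
  I3: { [F → . F ( L], [F → . L], [F → L .], [L → . ( d -], [L → . F F], [X → . (], [X → . L X F], [X → L . X F] }  — shift, reduce
  I4: { [X' → X .] }  — accept
  I5: { [F → . F ( L], [F → . L], [L → . ( d -], [L → . F F], [X → L X . F] }  — shift
  I6: { [L → ( . d -] }  — shift
  I7: { [F → . F ( L], [F → . L], [F → F . ( L], [L → . ( d -], [L → . F F], [L → F . F], [X → L X F .] }  — shift, reduce
  I8: { [F → L .] }  — reduce
  I9: { [F → . F ( L], [F → . L], [F → F ( . L], [L → ( . d -], [L → . ( d -], [L → . F F] }  — shift
  I10: { [F → . F ( L], [F → . L], [F → F . ( L], [L → . ( d -], [L → . F F], [L → F . F], [L → F F .] }  — shift, reduce
  I11: { [F → F ( L .], [F → L .] }  — 2 reduces
  I12: { [L → ( d . -] }  — shift
  I13: { [L → ( d - .] }  — reduce

I11 contains complete items [F → F ( L .], [F → L .] — reduce-reduce conflict.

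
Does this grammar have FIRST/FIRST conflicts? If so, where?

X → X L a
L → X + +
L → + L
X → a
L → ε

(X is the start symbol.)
A FIRST/FIRST conflict occurs when two productions N → α and N → β for the same non-terminal have FIRST(α) ∩ FIRST(β) ≠ ∅ (with ε ∈ FIRST of a nullable right-hand side, so two nullable alternatives also conflict).

FIRST sets of the non-terminals at (or reachable through a nullable prefix from) the front of some alternative:
  FIRST(X) = { 'a' }

Productions for X:
  X → X L a: FIRST = { 'a' }
  X → a: FIRST = { 'a' }
Productions for L:
  L → X + +: FIRST = { 'a' }
  L → + L: FIRST = { '+' }
  L → ε: FIRST = { ε }

Conflict for X: X → X L a and X → a
  Overlap: { 'a' }

Answer: Yes. X → X L a / X → a on { 'a' }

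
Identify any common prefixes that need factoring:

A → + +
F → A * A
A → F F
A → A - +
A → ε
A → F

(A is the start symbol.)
Left-factoring is needed when two productions for the same non-terminal
share a common prefix on the right-hand side.

Productions for A:
  A → + +
  A → F F
  A → A - +
  A → ε
  A → F

Found common prefix 'F' in productions for A

Answer: Yes, A has productions with common prefix 'F'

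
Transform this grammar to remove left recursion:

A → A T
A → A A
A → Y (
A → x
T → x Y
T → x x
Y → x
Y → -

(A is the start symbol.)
A is directly left-recursive. The standard transformation for
  A → A α₁ | ... | A α_m | β₁ | ... | β_n
is
  A  → β₁ A' | ... | β_n A'
  A' → α₁ A' | ... | α_m A' | ε

A → Y ( becomes A → Y ( A'
A → x becomes A → x A'
A → A T becomes A' → T A'
A → A A becomes A' → A A'
Add A' → ε

Productions for other non-terminals are unchanged:
  T → x Y
  T → x x
  Y → x
  Y → -

Resulting grammar:
A → Y ( A'
A → x A'
A' → T A'
A' → A A'
A' → ε
T → x Y
T → x x
Y → x
Y → -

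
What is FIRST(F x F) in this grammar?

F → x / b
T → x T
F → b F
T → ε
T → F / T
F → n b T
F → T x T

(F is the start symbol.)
{ 'b', 'n', 'x' }

FIRST sets of the non-terminals involved (from the grammar, by fixed-point iteration):
  FIRST(F) = { 'b', 'n', 'x' }

To compute FIRST(F x F), process the symbols left to right:
Symbol F is a non-terminal. Add FIRST(F) \ {ε} = { 'b', 'n', 'x' }
F is not nullable (ε ∉ FIRST(F)), so stop here.
FIRST(F x F) = { 'b', 'n', 'x' }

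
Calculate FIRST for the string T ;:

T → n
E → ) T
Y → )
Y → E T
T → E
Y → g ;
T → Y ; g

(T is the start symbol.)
FIRST sets of the non-terminals involved (from the grammar, by fixed-point iteration):
  FIRST(T) = { ')', 'g', 'n' }

To compute FIRST(T ;), process the symbols left to right:
Symbol T is a non-terminal. Add FIRST(T) \ {ε} = { ')', 'g', 'n' }
T is not nullable (ε ∉ FIRST(T)), so stop here.
FIRST(T ;) = { ')', 'g', 'n' }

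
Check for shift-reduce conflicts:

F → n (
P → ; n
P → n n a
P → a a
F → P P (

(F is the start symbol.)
No shift-reduce conflicts

A shift-reduce conflict occurs when an LR(0) state has both:
  - a complete (reduce) item [A → α .] (dot at the end), and
  - a shift item [B → β . c γ] (dot before a terminal).

Augment with F' → F and build the canonical LR(0) collection (I0 = CLOSURE({[F' → . F]}), then GOTO on every symbol after a dot until no new states appear). It has 14 states:
  I0: { [F → . P P (], [F → . n (], [F' → . F], [P → . ; n], [P → . a a], [P → . n n a] }  — shift
  I1: { [P → ; . n] }  — shift
  I2: { [F' → F .] }  — accept
  I3: { [F → P . P (], [P → . ; n], [P → . a a], [P → . n n a] }  — shift
  I4: { [P → a . a] }  — shift
  I5: { [F → n . (], [P → n . n a] }  — shift
  I6: { [F → n ( .] }  — reduce
  I7: { [P → n n . a] }  — shift
  I8: { [P → n n a .] }  — reduce
  I9: { [P → a a .] }  — reduce
  I10: { [F → P P . (] }  — shift
  I11: { [P → n . n a] }  — shift
  I12: { [F → P P ( .] }  — reduce
  I13: { [P → ; n .] }  — reduce

No state contains both a complete item and a shift item.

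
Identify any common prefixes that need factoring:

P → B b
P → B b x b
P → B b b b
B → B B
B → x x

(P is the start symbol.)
Left-factoring is needed when two productions for the same non-terminal
share a common prefix on the right-hand side.

Productions for P:
  P → B b
  P → B b x b
  P → B b b b
Productions for B:
  B → B B
  B → x x

Found common prefix 'B b' in productions for P

Answer: Yes, P has productions with common prefix 'B b'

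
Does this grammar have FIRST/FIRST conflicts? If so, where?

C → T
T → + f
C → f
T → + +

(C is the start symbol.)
Yes. T → '+' f / T → '+' '+' on { '+' }

A FIRST/FIRST conflict occurs when two productions N → α and N → β for the same non-terminal have FIRST(α) ∩ FIRST(β) ≠ ∅ (with ε ∈ FIRST of a nullable right-hand side, so two nullable alternatives also conflict).

FIRST sets of the non-terminals at (or reachable through a nullable prefix from) the front of some alternative:
  FIRST(T) = { '+' }

Productions for C:
  C → T: FIRST = { '+' }
  C → f: FIRST = { 'f' }
Productions for T:
  T → + f: FIRST = { '+' }
  T → + +: FIRST = { '+' }

Conflict for T: T → + f and T → + +
  Overlap: { '+' }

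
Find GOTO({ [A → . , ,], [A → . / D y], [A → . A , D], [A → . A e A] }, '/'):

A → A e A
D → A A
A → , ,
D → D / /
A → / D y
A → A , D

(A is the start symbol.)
{ [A → . , ,], [A → . / D y], [A → . A , D], [A → . A e A], [A → / . D y], [D → . A A], [D → . D / /] }

GOTO(I, '/') = CLOSURE({ [A → αX.β] : [A → α.Xβ] ∈ I, X = '/' })

Items with dot before '/', with the dot advanced:
  [A → . / D y] → [A → / . D y]
Closure of the advanced items:
  [A → / . D y] has the dot before D: add [D → . A A], [D → . D / /]
  [D → . A A] has the dot before A: add [A → . A e A], [A → . , ,], [A → . / D y], [A → . A , D]

GOTO = { [A → . , ,], [A → . / D y], [A → . A , D], [A → . A e A], [A → / . D y], [D → . A A], [D → . D / /] }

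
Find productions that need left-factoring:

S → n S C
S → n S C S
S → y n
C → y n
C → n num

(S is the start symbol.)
Yes, S has productions with common prefix 'n S C'

Left-factoring is needed when two productions for the same non-terminal
share a common prefix on the right-hand side.

Productions for S:
  S → n S C
  S → n S C S
  S → y n
Productions for C:
  C → y n
  C → n num

Found common prefix 'n S C' in productions for S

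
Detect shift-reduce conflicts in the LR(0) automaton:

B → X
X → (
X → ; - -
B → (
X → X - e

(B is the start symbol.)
Yes — I4: [B → X .] vs [X → X . - e]

Augment with B' → B and build the canonical LR(0) collection (I0 = CLOSURE({[B' → . B]}), then GOTO on every symbol after a dot until no new states appear). It has 9 states:
  I0: { [B → . (], [B → . X], [B' → . B], [X → . (], [X → . ; - -], [X → . X - e] }  — shift
  I1: { [B → ( .], [X → ( .] }  — 2 reduces
  I2: { [X → ; . - -] }  — shift
  I3: { [B' → B .] }  — accept
  I4: { [B → X .], [X → X . - e] }  — shift, reduce
  I5: { [X → X - . e] }  — shift
  I6: { [X → X - e .] }  — reduce
  I7: { [X → ; - . -] }  — shift
  I8: { [X → ; - - .] }  — reduce

I4 contains reduce item [B → X .] and shift item [X → X . - e] — shift-reduce conflict.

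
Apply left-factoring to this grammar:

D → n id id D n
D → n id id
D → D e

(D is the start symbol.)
D → n id id D'
D' → D n
D' → ε
D → D e

Left-factoring transforms A → αβ₁ | αβ₂ into A → αA' and A' → β₁ | β₂
(α is the longest common prefix among the alternatives). Repeat until
no nonterminal has two alternatives with a common prefix.

Round 1: D has alternatives sharing prefix 'n id id'. Introduce D': D → n id id D'
  Add: D' → D n
  Add: D' → ε

No remaining common prefixes — done.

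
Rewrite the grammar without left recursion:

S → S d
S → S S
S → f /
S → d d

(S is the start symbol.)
S is directly left-recursive. The standard transformation for
  A → A α₁ | ... | A α_m | β₁ | ... | β_n
is
  A  → β₁ A' | ... | β_n A'
  A' → α₁ A' | ... | α_m A' | ε

S → f / becomes S → f / S'
S → d d becomes S → d d S'
S → S d becomes S' → d S'
S → S S becomes S' → S S'
Add S' → ε

Resulting grammar:
S → f / S'
S → d d S'
S' → d S'
S' → S S'
S' → ε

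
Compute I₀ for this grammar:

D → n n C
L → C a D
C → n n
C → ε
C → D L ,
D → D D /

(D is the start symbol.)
First, augment the grammar with D' → D
I₀ = CLOSURE({ [D' → . D] }):
  [D' → . D] has the dot before D: add [D → . n n C], [D → . D D /]
No further items can be added.

I₀ = { [D → . D D /], [D → . n n C], [D' → . D] }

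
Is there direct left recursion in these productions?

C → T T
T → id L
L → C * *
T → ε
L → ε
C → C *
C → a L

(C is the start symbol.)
Yes, C is left-recursive

Direct left recursion occurs when N → N α for some non-terminal N (the right-hand side begins with the left-hand side itself).

C → T T: starts with T
T → id L: starts with id
L → C * *: starts with C
T → ε: starts with ε
L → ε: starts with ε
C → C *: LEFT RECURSIVE (starts with C)
C → a L: starts with a

The grammar has direct left recursion on: C.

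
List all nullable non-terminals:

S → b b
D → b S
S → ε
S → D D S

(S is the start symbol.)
ε-productions: S → ε
So S is immediately nullable.
No further non-terminal can be added: every production for the remaining non-terminals contains a terminal or a non-nullable non-terminal.
Nullable = { 'S' }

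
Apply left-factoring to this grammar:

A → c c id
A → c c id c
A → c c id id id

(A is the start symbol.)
Left-factoring transforms A → αβ₁ | αβ₂ into A → αA' and A' → β₁ | β₂
(α is the longest common prefix among the alternatives). Repeat until
no nonterminal has two alternatives with a common prefix.

Round 1: A has alternatives sharing prefix 'c c id'. Introduce A': A → c c id A'
  Add: A' → ε
  Add: A' → c
  Add: A' → id id

No remaining common prefixes — done.

Resulting grammar:
A → c c id A'
A' → ε
A' → c
A' → id id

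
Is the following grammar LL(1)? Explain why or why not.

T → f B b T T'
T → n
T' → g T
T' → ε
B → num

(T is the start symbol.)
A grammar is LL(1) if for each non-terminal N with multiple productions, the predict sets of those productions are pairwise disjoint, where PREDICT(N → α) = (FIRST(α) \ {ε}) ∪ (FOLLOW(N) if α ⇒* ε).

Relevant sets:
  FOLLOW(T') = { $, 'g' }

For T:
  PREDICT(T → f B b T T') = { 'f' }
  PREDICT(T → n) = { 'n' }
For T':
  PREDICT(T' → g T) = { 'g' }
  PREDICT(T' → ε) = { $, 'g' }
B has a single production, so nothing to check there.

Conflict found: Predict set conflict for T': { 'g' }
The grammar is NOT LL(1).

Answer: No. Predict set conflict for T': { 'g' }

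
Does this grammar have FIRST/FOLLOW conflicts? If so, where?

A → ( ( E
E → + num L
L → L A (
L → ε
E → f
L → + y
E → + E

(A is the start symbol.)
A FIRST/FOLLOW conflict occurs when a non-terminal N has a nullable alternative N → β (β ⇒* ε) and another alternative N → α with FIRST(α) ∩ FOLLOW(N) ≠ ∅: on such a lookahead the parser cannot decide between expanding α and letting N vanish via β.

Nullable non-terminals: L.
FIRST sets used below: FIRST(L) = { '(', '+', ε }, FIRST(A) = { '(' }

L: nullable alternative(s) L → ε; FOLLOW(L) = { $, '(' }
  L → L A (: FIRST \ {ε} = { '(', '+' } — overlaps FOLLOW(L) on { '(' }: CONFLICT
  L → ε: FIRST \ {ε} = { } — this is the only nullable alternative, skip
  L → + y: FIRST \ {ε} = { '+' } — disjoint from FOLLOW(L)

A, E have no nullable alternative, so no FIRST/FOLLOW check is needed there.

So the grammar has 1 FIRST/FOLLOW conflict (marked CONFLICT above).

Answer: Yes. L → L A '(' with FOLLOW(L) on { '(' }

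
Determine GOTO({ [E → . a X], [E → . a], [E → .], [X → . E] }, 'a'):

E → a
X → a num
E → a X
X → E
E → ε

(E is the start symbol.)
{ [E → . a X], [E → . a], [E → .], [E → a . X], [E → a .], [X → . E], [X → . a num] }

GOTO(I, 'a') = CLOSURE({ [A → αX.β] : [A → α.Xβ] ∈ I, X = 'a' })

Items with dot before 'a', with the dot advanced:
  [E → . a] → [E → a .]
  [E → . a X] → [E → a . X]
Closure of the advanced items:
  [E → a . X] has the dot before X: add [X → . a num], [X → . E]
  [X → . E] has the dot before E: add [E → . a], [E → . a X], [E → .]

GOTO = { [E → . a X], [E → . a], [E → .], [E → a . X], [E → a .], [X → . E], [X → . a num] }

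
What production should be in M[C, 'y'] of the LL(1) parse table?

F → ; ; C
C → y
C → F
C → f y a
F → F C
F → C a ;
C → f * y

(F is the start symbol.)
C → y, C → F

To find M[C, 'y'], we find productions for C where 'y' is in the predict set (PREDICT(N → α) = (FIRST(α) \ {ε}) ∪ (FOLLOW(N) if α ⇒* ε)).

Relevant sets:
  FIRST(F) = { ';', 'f', 'y' }

C → y: PREDICT = { 'y' }
  'y' is in predict set, so this production goes in M[C, 'y']
C → F: PREDICT = { ';', 'f', 'y' }
  'y' is in predict set, so this production goes in M[C, 'y']
C → f y a: PREDICT = { 'f' }
C → f * y: PREDICT = { 'f' }

M[C, 'y'] = C → y, C → F  (a multiply-defined cell — the grammar is not LL(1))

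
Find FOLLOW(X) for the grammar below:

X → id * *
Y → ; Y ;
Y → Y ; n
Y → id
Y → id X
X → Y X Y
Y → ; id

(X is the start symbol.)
{ $, ';', 'id' }

To compute FOLLOW(X), find every occurrence of X on a right-hand side N → α X β: add FIRST(β) \ {ε}, and if β is empty or nullable also add FOLLOW(N). Iterate to a fixed point.

X is the start symbol, so $ ∈ FOLLOW(X).
In Y → id X: X is at the end, add FOLLOW(Y)
In X → Y X Y: X is followed by Y, add FIRST(Y) \ {ε} = { ';', 'id' }

The FOLLOW sets referred to above (computed the same way, to a fixed point):
  FOLLOW(Y) = { $, ';', 'id' }

Taking the union: FOLLOW(X) = { $, ';', 'id' }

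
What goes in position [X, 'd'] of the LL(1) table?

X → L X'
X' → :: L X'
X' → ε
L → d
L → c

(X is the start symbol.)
To find M[X, 'd'], we find productions for X where 'd' is in the predict set (PREDICT(N → α) = (FIRST(α) \ {ε}) ∪ (FOLLOW(N) if α ⇒* ε)).

Relevant sets:
  FIRST(L) = { 'c', 'd' }

X → L X': PREDICT = { 'c', 'd' }
  'd' is in predict set, so this production goes in M[X, 'd']

M[X, 'd'] = X → L X'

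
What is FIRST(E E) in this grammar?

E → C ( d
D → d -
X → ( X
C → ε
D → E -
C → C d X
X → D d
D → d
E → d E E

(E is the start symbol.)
FIRST sets of the non-terminals involved (from the grammar, by fixed-point iteration):
  FIRST(E) = { '(', 'd' }

To compute FIRST(E E), process the symbols left to right:
Symbol E is a non-terminal. Add FIRST(E) \ {ε} = { '(', 'd' }
E is not nullable (ε ∉ FIRST(E)), so stop here.
FIRST(E E) = { '(', 'd' }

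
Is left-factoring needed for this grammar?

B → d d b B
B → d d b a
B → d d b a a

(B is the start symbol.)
Yes, B has productions with common prefix 'd d b'

Left-factoring is needed when two productions for the same non-terminal
share a common prefix on the right-hand side.

Productions for B:
  B → d d b B
  B → d d b a
  B → d d b a a

Found common prefix 'd d b' in productions for B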